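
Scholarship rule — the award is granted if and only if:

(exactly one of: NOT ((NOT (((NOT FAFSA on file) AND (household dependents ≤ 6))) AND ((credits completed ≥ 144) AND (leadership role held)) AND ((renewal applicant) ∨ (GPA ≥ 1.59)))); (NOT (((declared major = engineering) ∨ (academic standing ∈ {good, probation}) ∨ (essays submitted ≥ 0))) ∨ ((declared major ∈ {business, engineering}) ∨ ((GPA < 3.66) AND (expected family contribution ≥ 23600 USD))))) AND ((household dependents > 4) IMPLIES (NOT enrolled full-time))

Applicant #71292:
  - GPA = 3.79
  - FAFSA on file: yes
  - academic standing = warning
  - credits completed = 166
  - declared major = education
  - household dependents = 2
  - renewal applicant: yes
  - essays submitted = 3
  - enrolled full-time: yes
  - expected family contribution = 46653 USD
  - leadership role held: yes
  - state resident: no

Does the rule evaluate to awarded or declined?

Declined

Atomic conditions:
  NOT FAFSA on file: yes → false
  household dependents ≤ 6: 2 ≤ 6 is true
  credits completed ≥ 144: 166 ≥ 144 is true
  leadership role held: yes → true
  renewal applicant: yes → true
  GPA ≥ 1.59: 3.79 ≥ 1.59 is true
  declared major = engineering: education == engineering is false
  academic standing ∈ {good, probation}: warning is not in the set → false
  essays submitted ≥ 0: 3 ≥ 0 is true
  declared major ∈ {business, engineering}: education is not in the set → false
  GPA < 3.66: 3.79 < 3.66 is false
  expected family contribution ≥ 23600 USD: 46653 ≥ 23600 is true
  household dependents > 4: 2 > 4 is false
  NOT enrolled full-time: yes → false
Combine:
[1.1.1.1.1] false AND true = false
[1.1.1.1] NOT false = true
[1.1.1.2] true AND true = true
[1.1.1.3] true OR true = true
[1.1.1] true AND true AND true = true
[1.1] NOT true = false
[1.2.1.1] false OR false OR true = true
[1.2.1] NOT true = false
[1.2.2.2] false AND true = false
[1.2.2] false OR false = false
[1.2] false OR false = false
[1] exactly-one(false, false) = false
[2] false → false (antecedent false ⇒ implication holds) = true
[root] false AND true = false
Overall: false → declined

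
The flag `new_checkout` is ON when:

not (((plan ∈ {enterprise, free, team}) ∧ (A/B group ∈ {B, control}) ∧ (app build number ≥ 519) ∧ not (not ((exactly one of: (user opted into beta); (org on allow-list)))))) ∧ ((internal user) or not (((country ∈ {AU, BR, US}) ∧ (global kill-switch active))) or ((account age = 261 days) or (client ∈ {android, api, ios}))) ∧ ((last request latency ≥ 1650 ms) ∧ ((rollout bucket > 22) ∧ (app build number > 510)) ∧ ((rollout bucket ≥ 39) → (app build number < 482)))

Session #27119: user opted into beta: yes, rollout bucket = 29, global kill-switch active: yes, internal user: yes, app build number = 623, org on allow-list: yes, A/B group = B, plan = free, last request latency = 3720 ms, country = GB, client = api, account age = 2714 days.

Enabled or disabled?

Atomic conditions:
  plan ∈ {enterprise, free, team}: free is in the set → true
  A/B group ∈ {B, control}: B is in the set → true
  app build number ≥ 519: 623 ≥ 519 is true
  user opted into beta: yes → true
  org on allow-list: yes → true
  internal user: yes → true
  country ∈ {AU, BR, US}: GB is not in the set → false
  global kill-switch active: yes → true
  account age = 261 days: 2714 == 261 is false
  client ∈ {android, api, ios}: api is in the set → true
  last request latency ≥ 1650 ms: 3720 ≥ 1650 is true
  rollout bucket > 22: 29 > 22 is true
  app build number > 510: 623 > 510 is true
  rollout bucket ≥ 39: 29 ≥ 39 is false
  app build number < 482: 623 < 482 is false
Combine:
[1.1.4.1.1] exactly-one(true, true) = false
[1.1.4.1] NOT false = true
[1.1.4] NOT true = false
[1.1] true AND true AND true AND false = false
[1] NOT false = true
[2.2.1] false AND true = false
[2.2] NOT false = true
[2.3] false OR true = true
[2] true OR true OR true = true
[3.2] true AND true = true
[3.3] false → false (antecedent false ⇒ implication holds) = true
[3] true AND true AND true = true
[root] true AND true AND true = true
Overall: true → enabled

Enabled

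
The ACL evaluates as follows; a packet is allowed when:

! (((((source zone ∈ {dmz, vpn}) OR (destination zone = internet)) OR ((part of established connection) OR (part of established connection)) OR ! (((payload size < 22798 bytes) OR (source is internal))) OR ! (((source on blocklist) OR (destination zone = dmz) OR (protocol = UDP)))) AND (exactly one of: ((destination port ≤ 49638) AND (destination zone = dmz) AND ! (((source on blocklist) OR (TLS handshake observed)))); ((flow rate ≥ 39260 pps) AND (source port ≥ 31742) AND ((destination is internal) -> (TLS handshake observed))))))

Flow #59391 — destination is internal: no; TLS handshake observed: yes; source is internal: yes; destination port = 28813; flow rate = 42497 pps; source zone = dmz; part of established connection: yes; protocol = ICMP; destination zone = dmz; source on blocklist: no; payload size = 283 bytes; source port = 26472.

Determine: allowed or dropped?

Atomic conditions:
  source zone ∈ {dmz, vpn}: dmz is in the set → true
  destination zone = internet: dmz == internet is false
  part of established connection: yes → true
  payload size < 22798 bytes: 283 < 22798 is true
  source is internal: yes → true
  source on blocklist: no → false
  destination zone = dmz: dmz == dmz is true
  protocol = UDP: ICMP == UDP is false
  destination port ≤ 49638: 28813 ≤ 49638 is true
  TLS handshake observed: yes → true
  flow rate ≥ 39260 pps: 42497 ≥ 39260 is true
  source port ≥ 31742: 26472 ≥ 31742 is false
  destination is internal: no → false
Combine:
[1.1.1] true OR false = true
[1.1.2] true OR true = true
[1.1.3.1] true OR true = true
[1.1.3] NOT true = false
[1.1.4.1] false OR true OR false = true
[1.1.4] NOT true = false
[1.1] true OR true OR false OR false = true
[1.2.1.3.1] false OR true = true
[1.2.1.3] NOT true = false
[1.2.1] true AND true AND false = false
[1.2.2.3] false → true (antecedent false ⇒ implication holds) = true
[1.2.2] true AND false AND true = false
[1.2] exactly-one(false, false) = false
[1] true AND false = false
[root] NOT false = true
Overall: true → allowed

Allowed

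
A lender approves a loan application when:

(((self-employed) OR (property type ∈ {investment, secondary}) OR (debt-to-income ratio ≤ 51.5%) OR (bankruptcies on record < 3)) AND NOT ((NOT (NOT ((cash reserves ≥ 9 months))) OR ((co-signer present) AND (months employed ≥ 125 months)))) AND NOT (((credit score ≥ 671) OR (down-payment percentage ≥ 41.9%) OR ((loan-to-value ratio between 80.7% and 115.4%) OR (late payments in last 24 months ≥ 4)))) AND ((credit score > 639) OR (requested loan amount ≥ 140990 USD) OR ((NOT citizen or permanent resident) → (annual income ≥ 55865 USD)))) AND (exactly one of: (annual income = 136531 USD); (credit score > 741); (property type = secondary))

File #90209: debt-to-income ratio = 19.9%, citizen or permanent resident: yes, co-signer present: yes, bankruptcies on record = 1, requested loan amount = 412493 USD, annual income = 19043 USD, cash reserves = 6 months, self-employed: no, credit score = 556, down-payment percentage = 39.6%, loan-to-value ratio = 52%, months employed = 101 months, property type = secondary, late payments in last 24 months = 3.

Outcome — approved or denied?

Approved

Atomic conditions:
  self-employed: no → false
  property type ∈ {investment, secondary}: secondary is in the set → true
  debt-to-income ratio ≤ 51.5%: 19.9 ≤ 51.5 is true
  bankruptcies on record < 3: 1 < 3 is true
  cash reserves ≥ 9 months: 6 ≥ 9 is false
  co-signer present: yes → true
  months employed ≥ 125 months: 101 ≥ 125 is false
  credit score ≥ 671: 556 ≥ 671 is false
  down-payment percentage ≥ 41.9%: 39.6 ≥ 41.9 is false
  loan-to-value ratio between 80.7% and 115.4%: 52 in [80.7, 115.4] is false
  late payments in last 24 months ≥ 4: 3 ≥ 4 is false
  credit score > 639: 556 > 639 is false
  requested loan amount ≥ 140990 USD: 412493 ≥ 140990 is true
  NOT citizen or permanent resident: yes → false
  annual income ≥ 55865 USD: 19043 ≥ 55865 is false
  annual income = 136531 USD: 19043 == 136531 is false
  credit score > 741: 556 > 741 is false
  property type = secondary: secondary == secondary is true
Combine:
[1.1] false OR true OR true OR true = true
[1.2.1.1.1] NOT false = true
[1.2.1.1] NOT true = false
[1.2.1.2] true AND false = false
[1.2.1] false OR false = false
[1.2] NOT false = true
[1.3.1.3] false OR false = false
[1.3.1] false OR false OR false = false
[1.3] NOT false = true
[1.4.3] false → false (antecedent false ⇒ implication holds) = true
[1.4] false OR true OR true = true
[1] true AND true AND true AND true = true
[2] exactly-one(false, false, true) = true
[root] true AND true = true
Overall: true → approved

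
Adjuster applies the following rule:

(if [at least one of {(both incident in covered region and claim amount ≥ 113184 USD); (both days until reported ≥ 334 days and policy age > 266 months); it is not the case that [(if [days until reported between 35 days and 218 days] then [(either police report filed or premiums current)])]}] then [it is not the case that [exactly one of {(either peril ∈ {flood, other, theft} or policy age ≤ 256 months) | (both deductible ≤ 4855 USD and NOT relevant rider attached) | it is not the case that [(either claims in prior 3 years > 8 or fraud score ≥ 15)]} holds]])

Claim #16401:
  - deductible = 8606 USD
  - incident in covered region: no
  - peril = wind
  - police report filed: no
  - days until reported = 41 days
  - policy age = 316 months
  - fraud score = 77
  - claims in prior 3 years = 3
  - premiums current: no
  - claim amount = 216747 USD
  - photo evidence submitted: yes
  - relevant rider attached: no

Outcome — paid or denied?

Atomic conditions:
  incident in covered region: no → false
  claim amount ≥ 113184 USD: 216747 ≥ 113184 is true
  days until reported ≥ 334 days: 41 ≥ 334 is false
  policy age > 266 months: 316 > 266 is true
  days until reported between 35 days and 218 days: 41 in [35, 218] is true
  police report filed: no → false
  premiums current: no → false
  peril ∈ {flood, other, theft}: wind is not in the set → false
  policy age ≤ 256 months: 316 ≤ 256 is false
  deductible ≤ 4855 USD: 8606 ≤ 4855 is false
  NOT relevant rider attached: no → true
  claims in prior 3 years > 8: 3 > 8 is false
  fraud score ≥ 15: 77 ≥ 15 is true
Combine:
[1.1] false AND true = false
[1.2] false AND true = false
[1.3.1.2] false OR false = false
[1.3.1] true → false = false
[1.3] NOT false = true
[1] false OR false OR true = true
[2.1.1] false OR false = false
[2.1.2] false AND true = false
[2.1.3.1] false OR true = true
[2.1.3] NOT true = false
[2.1] exactly-one(false, false, false) = false
[2] NOT false = true
[root] true → true = true
Overall: true → paid

Paid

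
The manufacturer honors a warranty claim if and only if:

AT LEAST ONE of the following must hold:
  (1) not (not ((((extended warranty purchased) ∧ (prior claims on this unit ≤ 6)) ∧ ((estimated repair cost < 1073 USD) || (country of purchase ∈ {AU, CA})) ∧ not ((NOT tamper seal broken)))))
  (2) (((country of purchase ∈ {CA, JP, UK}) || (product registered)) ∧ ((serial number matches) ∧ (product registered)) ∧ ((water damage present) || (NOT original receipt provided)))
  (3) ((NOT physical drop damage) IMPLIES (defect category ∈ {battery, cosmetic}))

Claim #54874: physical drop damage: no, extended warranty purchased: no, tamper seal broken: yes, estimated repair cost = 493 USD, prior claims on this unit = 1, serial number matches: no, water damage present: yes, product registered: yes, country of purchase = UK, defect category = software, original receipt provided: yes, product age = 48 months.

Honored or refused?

Refused

Atomic conditions:
  extended warranty purchased: no → false
  prior claims on this unit ≤ 6: 1 ≤ 6 is true
  estimated repair cost < 1073 USD: 493 < 1073 is true
  country of purchase ∈ {AU, CA}: UK is not in the set → false
  NOT tamper seal broken: yes → false
  country of purchase ∈ {CA, JP, UK}: UK is in the set → true
  product registered: yes → true
  serial number matches: no → false
  water damage present: yes → true
  NOT original receipt provided: yes → false
  NOT physical drop damage: no → true
  defect category ∈ {battery, cosmetic}: software is not in the set → false
Combine:
[1.1.1.1] false AND true = false
[1.1.1.2] true OR false = true
[1.1.1.3] NOT false = true
[1.1.1] false AND true AND true = false
[1.1] NOT false = true
[1] NOT true = false
[2.1] true OR true = true
[2.2] false AND true = false
[2.3] true OR false = true
[2] true AND false AND true = false
[3] true → false = false
[root] false OR false OR false = false
Overall: false → refused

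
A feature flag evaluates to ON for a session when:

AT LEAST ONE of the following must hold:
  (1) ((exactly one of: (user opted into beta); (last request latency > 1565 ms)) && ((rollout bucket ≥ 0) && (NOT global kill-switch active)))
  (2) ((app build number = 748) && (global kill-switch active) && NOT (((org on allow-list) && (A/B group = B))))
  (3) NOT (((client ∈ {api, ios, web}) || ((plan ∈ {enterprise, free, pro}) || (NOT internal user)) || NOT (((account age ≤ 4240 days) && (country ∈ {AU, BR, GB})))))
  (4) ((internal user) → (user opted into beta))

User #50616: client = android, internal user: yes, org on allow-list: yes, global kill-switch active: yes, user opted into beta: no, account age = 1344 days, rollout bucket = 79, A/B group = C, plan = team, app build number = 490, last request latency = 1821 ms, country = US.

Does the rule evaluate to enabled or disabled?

Atomic conditions:
  user opted into beta: no → false
  last request latency > 1565 ms: 1821 > 1565 is true
  rollout bucket ≥ 0: 79 ≥ 0 is true
  NOT global kill-switch active: yes → false
  app build number = 748: 490 == 748 is false
  global kill-switch active: yes → true
  org on allow-list: yes → true
  A/B group = B: C == B is false
  client ∈ {api, ios, web}: android is not in the set → false
  plan ∈ {enterprise, free, pro}: team is not in the set → false
  NOT internal user: yes → false
  account age ≤ 4240 days: 1344 ≤ 4240 is true
  country ∈ {AU, BR, GB}: US is not in the set → false
  internal user: yes → true
Combine:
[1.1] exactly-one(false, true) = true
[1.2] true AND false = false
[1] true AND false = false
[2.3.1] true AND false = false
[2.3] NOT false = true
[2] false AND true AND true = false
[3.1.2] false OR false = false
[3.1.3.1] true AND false = false
[3.1.3] NOT false = true
[3.1] false OR false OR true = true
[3] NOT true = false
[4] true → false = false
[root] false OR false OR false OR false = false
Overall: false → disabled

Disabled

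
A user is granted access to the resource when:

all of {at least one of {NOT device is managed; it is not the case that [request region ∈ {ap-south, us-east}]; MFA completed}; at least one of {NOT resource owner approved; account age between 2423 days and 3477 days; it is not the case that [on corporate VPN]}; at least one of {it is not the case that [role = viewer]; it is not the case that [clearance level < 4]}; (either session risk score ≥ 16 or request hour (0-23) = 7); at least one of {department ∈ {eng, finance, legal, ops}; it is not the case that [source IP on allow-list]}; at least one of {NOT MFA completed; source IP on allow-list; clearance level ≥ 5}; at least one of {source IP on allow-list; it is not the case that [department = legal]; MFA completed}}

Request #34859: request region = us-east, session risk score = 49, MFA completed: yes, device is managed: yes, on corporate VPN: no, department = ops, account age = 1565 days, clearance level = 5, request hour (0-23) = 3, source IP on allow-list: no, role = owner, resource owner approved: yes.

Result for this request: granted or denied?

Granted

Atomic conditions:
  NOT device is managed: yes → false
  request region ∈ {ap-south, us-east}: us-east is in the set → true
  MFA completed: yes → true
  NOT resource owner approved: yes → false
  account age between 2423 days and 3477 days: 1565 in [2423, 3477] is false
  on corporate VPN: no → false
  role = viewer: owner == viewer is false
  clearance level < 4: 5 < 4 is false
  session risk score ≥ 16: 49 ≥ 16 is true
  request hour (0-23) = 7: 3 == 7 is false
  department ∈ {eng, finance, legal, ops}: ops is in the set → true
  source IP on allow-list: no → false
  NOT MFA completed: yes → false
  clearance level ≥ 5: 5 ≥ 5 is true
  department = legal: ops == legal is false
Combine:
[1.2] NOT true = false
[1] false OR false OR true = true
[2.3] NOT false = true
[2] false OR false OR true = true
[3.1] NOT false = true
[3.2] NOT false = true
[3] true OR true = true
[4] true OR false = true
[5.2] NOT false = true
[5] true OR true = true
[6] false OR false OR true = true
[7.2] NOT false = true
[7] false OR true OR true = true
[root] true AND true AND true AND true AND true AND true AND true = true
Overall: true → granted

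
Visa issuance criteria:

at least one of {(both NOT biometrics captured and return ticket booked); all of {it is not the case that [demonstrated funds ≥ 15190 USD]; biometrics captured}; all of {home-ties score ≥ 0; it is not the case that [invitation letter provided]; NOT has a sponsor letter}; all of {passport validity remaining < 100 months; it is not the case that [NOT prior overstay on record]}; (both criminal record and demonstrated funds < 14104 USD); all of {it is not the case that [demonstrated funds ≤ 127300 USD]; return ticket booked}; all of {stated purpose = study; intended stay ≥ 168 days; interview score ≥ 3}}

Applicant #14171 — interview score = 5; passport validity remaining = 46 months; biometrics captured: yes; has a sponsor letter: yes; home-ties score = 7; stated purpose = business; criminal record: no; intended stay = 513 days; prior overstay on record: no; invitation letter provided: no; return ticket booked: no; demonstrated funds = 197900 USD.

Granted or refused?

Refused

Atomic conditions:
  NOT biometrics captured: yes → false
  return ticket booked: no → false
  demonstrated funds ≥ 15190 USD: 197900 ≥ 15190 is true
  biometrics captured: yes → true
  home-ties score ≥ 0: 7 ≥ 0 is true
  invitation letter provided: no → false
  NOT has a sponsor letter: yes → false
  passport validity remaining < 100 months: 46 < 100 is true
  NOT prior overstay on record: no → true
  criminal record: no → false
  demonstrated funds < 14104 USD: 197900 < 14104 is false
  demonstrated funds ≤ 127300 USD: 197900 ≤ 127300 is false
  stated purpose = study: business == study is false
  intended stay ≥ 168 days: 513 ≥ 168 is true
  interview score ≥ 3: 5 ≥ 3 is true
Combine:
[1] false AND false = false
[2.1] NOT true = false
[2] false AND true = false
[3.2] NOT false = true
[3] true AND true AND false = false
[4.2] NOT true = false
[4] true AND false = false
[5] false AND false = false
[6.1] NOT false = true
[6] true AND false = false
[7] false AND true AND true = false
[root] false OR false OR false OR false OR false OR false OR false = false
Overall: false → refused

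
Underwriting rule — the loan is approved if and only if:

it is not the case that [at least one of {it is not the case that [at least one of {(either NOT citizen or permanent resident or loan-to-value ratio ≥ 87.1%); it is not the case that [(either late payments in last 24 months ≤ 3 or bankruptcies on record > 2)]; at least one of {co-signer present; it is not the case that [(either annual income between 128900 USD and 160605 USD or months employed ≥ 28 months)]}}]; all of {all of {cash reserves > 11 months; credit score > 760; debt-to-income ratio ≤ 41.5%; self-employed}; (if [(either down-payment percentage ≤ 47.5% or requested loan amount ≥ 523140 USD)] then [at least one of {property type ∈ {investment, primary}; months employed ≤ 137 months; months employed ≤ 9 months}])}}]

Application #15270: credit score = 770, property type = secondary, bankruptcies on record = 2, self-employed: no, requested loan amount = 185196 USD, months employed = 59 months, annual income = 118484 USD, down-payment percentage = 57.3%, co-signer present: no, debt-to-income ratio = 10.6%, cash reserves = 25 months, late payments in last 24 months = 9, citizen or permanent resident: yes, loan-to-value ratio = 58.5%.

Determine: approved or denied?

Atomic conditions:
  NOT citizen or permanent resident: yes → false
  loan-to-value ratio ≥ 87.1%: 58.5 ≥ 87.1 is false
  late payments in last 24 months ≤ 3: 9 ≤ 3 is false
  bankruptcies on record > 2: 2 > 2 is false
  co-signer present: no → false
  annual income between 128900 USD and 160605 USD: 118484 in [128900, 160605] is false
  months employed ≥ 28 months: 59 ≥ 28 is true
  cash reserves > 11 months: 25 > 11 is true
  credit score > 760: 770 > 760 is true
  debt-to-income ratio ≤ 41.5%: 10.6 ≤ 41.5 is true
  self-employed: no → false
  down-payment percentage ≤ 47.5%: 57.3 ≤ 47.5 is false
  requested loan amount ≥ 523140 USD: 185196 ≥ 523140 is false
  property type ∈ {investment, primary}: secondary is not in the set → false
  months employed ≤ 137 months: 59 ≤ 137 is true
  months employed ≤ 9 months: 59 ≤ 9 is false
Combine:
[1.1.1.1] false OR false = false
[1.1.1.2.1] false OR false = false
[1.1.1.2] NOT false = true
[1.1.1.3.2.1] false OR true = true
[1.1.1.3.2] NOT true = false
[1.1.1.3] false OR false = false
[1.1.1] false OR true OR false = true
[1.1] NOT true = false
[1.2.1] true AND true AND true AND false = false
[1.2.2.1] false OR false = false
[1.2.2.2] false OR true OR false = true
[1.2.2] false → true (antecedent false ⇒ implication holds) = true
[1.2] false AND true = false
[1] false OR false = false
[root] NOT false = true
Overall: true → approved

Approved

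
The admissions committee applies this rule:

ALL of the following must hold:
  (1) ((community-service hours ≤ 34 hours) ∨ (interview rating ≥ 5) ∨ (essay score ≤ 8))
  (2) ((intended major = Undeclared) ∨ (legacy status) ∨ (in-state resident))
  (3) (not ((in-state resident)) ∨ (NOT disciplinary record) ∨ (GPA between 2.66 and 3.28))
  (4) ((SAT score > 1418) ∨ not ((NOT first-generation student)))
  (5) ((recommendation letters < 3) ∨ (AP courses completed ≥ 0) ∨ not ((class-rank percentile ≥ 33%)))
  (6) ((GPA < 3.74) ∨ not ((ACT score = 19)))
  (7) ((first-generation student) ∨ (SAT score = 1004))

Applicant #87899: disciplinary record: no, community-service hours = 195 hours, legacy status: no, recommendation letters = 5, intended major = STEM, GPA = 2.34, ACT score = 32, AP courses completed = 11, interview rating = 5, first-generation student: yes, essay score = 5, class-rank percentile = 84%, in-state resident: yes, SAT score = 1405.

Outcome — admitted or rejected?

Admitted

Atomic conditions:
  community-service hours ≤ 34 hours: 195 ≤ 34 is false
  interview rating ≥ 5: 5 ≥ 5 is true
  essay score ≤ 8: 5 ≤ 8 is true
  intended major = Undeclared: STEM == Undeclared is false
  legacy status: no → false
  in-state resident: yes → true
  NOT disciplinary record: no → true
  GPA between 2.66 and 3.28: 2.34 in [2.66, 3.28] is false
  SAT score > 1418: 1405 > 1418 is false
  NOT first-generation student: yes → false
  recommendation letters < 3: 5 < 3 is false
  AP courses completed ≥ 0: 11 ≥ 0 is true
  class-rank percentile ≥ 33%: 84 ≥ 33 is true
  GPA < 3.74: 2.34 < 3.74 is true
  ACT score = 19: 32 == 19 is false
  first-generation student: yes → true
  SAT score = 1004: 1405 == 1004 is false
Combine:
[1] false OR true OR true = true
[2] false OR false OR true = true
[3.1] NOT true = false
[3] false OR true OR false = true
[4.2] NOT false = true
[4] false OR true = true
[5.3] NOT true = false
[5] false OR true OR false = true
[6.2] NOT false = true
[6] true OR true = true
[7] true OR false = true
[root] true AND true AND true AND true AND true AND true AND true = true
Overall: true → admitted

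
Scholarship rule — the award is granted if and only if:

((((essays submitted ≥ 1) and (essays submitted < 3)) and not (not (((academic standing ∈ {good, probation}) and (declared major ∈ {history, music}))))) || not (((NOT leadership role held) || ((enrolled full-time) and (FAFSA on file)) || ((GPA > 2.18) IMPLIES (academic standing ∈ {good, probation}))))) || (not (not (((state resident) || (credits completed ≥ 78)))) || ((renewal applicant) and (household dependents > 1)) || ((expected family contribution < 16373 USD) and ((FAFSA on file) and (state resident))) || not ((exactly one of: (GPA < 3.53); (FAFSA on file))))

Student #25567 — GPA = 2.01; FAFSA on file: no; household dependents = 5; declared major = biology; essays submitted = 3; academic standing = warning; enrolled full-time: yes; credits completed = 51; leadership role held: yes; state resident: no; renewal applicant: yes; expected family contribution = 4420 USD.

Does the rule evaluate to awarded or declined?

Atomic conditions:
  essays submitted ≥ 1: 3 ≥ 1 is true
  essays submitted < 3: 3 < 3 is false
  academic standing ∈ {good, probation}: warning is not in the set → false
  declared major ∈ {history, music}: biology is not in the set → false
  NOT leadership role held: yes → false
  enrolled full-time: yes → true
  FAFSA on file: no → false
  GPA > 2.18: 2.01 > 2.18 is false
  state resident: no → false
  credits completed ≥ 78: 51 ≥ 78 is false
  renewal applicant: yes → true
  household dependents > 1: 5 > 1 is true
  expected family contribution < 16373 USD: 4420 < 16373 is true
  GPA < 3.53: 2.01 < 3.53 is true
Combine:
[1.1.1] true AND false = false
[1.1.2.1.1] false AND false = false
[1.1.2.1] NOT false = true
[1.1.2] NOT true = false
[1.1] false AND false = false
[1.2.1.2] true AND false = false
[1.2.1.3] false → false (antecedent false ⇒ implication holds) = true
[1.2.1] false OR false OR true = true
[1.2] NOT true = false
[1] false OR false = false
[2.1.1.1] false OR false = false
[2.1.1] NOT false = true
[2.1] NOT true = false
[2.2] true AND true = true
[2.3.2] false AND false = false
[2.3] true AND false = false
[2.4.1] exactly-one(true, false) = true
[2.4] NOT true = false
[2] false OR true OR false OR false = true
[root] false OR true = true
Overall: true → awarded

Awarded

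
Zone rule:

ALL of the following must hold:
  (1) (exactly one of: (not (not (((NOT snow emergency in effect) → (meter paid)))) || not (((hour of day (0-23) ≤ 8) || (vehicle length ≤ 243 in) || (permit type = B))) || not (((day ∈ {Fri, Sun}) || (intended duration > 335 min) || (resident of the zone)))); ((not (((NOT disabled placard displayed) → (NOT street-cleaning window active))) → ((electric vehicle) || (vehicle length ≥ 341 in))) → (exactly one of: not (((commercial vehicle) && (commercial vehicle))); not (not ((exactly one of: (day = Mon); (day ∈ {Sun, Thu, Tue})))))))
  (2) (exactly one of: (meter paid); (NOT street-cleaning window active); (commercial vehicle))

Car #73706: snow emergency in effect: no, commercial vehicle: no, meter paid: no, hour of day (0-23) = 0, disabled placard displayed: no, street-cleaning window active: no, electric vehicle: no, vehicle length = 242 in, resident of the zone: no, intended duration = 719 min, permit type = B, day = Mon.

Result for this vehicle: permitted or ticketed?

Ticketed

Atomic conditions:
  NOT snow emergency in effect: no → true
  meter paid: no → false
  hour of day (0-23) ≤ 8: 0 ≤ 8 is true
  vehicle length ≤ 243 in: 242 ≤ 243 is true
  permit type = B: B == B is true
  day ∈ {Fri, Sun}: Mon is not in the set → false
  intended duration > 335 min: 719 > 335 is true
  resident of the zone: no → false
  NOT disabled placard displayed: no → true
  NOT street-cleaning window active: no → true
  electric vehicle: no → false
  vehicle length ≥ 341 in: 242 ≥ 341 is false
  commercial vehicle: no → false
  day = Mon: Mon == Mon is true
  day ∈ {Sun, Thu, Tue}: Mon is not in the set → false
Combine:
[1.1.1.1.1] true → false = false
[1.1.1.1] NOT false = true
[1.1.1] NOT true = false
[1.1.2.1] true OR true OR true = true
[1.1.2] NOT true = false
[1.1.3.1] false OR true OR false = true
[1.1.3] NOT true = false
[1.1] false OR false OR false = false
[1.2.1.1.1] true → true = true
[1.2.1.1] NOT true = false
[1.2.1.2] false OR false = false
[1.2.1] false → false (antecedent false ⇒ implication holds) = true
[1.2.2.1.1] false AND false = false
[1.2.2.1] NOT false = true
[1.2.2.2.1.1] exactly-one(true, false) = true
[1.2.2.2.1] NOT true = false
[1.2.2.2] NOT false = true
[1.2.2] exactly-one(true, true) = false
[1.2] true → false = false
[1] exactly-one(false, false) = false
[2] exactly-one(false, true, false) = true
[root] false AND true = false
Overall: false → ticketed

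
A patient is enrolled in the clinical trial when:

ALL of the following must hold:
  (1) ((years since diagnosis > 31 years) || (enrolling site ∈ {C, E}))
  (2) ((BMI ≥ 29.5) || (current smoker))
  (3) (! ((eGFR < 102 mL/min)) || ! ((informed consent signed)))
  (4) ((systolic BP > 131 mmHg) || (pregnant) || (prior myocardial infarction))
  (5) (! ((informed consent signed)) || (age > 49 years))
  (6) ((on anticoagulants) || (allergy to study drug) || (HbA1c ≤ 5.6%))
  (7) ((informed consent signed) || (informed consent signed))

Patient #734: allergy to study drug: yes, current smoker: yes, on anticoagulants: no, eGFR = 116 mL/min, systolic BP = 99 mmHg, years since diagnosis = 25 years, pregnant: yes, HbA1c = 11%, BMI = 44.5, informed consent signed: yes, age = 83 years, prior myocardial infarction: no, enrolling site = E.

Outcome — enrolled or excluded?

Enrolled

Atomic conditions:
  years since diagnosis > 31 years: 25 > 31 is false
  enrolling site ∈ {C, E}: E is in the set → true
  BMI ≥ 29.5: 44.5 ≥ 29.5 is true
  current smoker: yes → true
  eGFR < 102 mL/min: 116 < 102 is false
  informed consent signed: yes → true
  systolic BP > 131 mmHg: 99 > 131 is false
  pregnant: yes → true
  prior myocardial infarction: no → false
  age > 49 years: 83 > 49 is true
  on anticoagulants: no → false
  allergy to study drug: yes → true
  HbA1c ≤ 5.6%: 11 ≤ 5.6 is false
Combine:
[1] false OR true = true
[2] true OR true = true
[3.1] NOT false = true
[3.2] NOT true = false
[3] true OR false = true
[4] false OR true OR false = true
[5.1] NOT true = false
[5] false OR true = true
[6] false OR true OR false = true
[7] true OR true = true
[root] true AND true AND true AND true AND true AND true AND true = true
Overall: true → enrolled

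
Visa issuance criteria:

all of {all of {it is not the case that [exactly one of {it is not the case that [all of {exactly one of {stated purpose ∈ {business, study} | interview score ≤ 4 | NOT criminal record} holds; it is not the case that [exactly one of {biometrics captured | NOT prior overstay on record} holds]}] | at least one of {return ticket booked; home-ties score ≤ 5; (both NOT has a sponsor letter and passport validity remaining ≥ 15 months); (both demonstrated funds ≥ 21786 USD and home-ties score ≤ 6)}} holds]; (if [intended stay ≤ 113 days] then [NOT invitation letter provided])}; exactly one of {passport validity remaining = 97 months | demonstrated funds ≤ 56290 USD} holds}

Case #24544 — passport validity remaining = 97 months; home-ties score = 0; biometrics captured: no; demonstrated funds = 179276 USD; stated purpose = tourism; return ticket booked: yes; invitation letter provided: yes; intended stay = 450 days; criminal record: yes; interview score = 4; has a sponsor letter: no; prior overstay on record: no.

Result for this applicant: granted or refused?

Granted

Atomic conditions:
  stated purpose ∈ {business, study}: tourism is not in the set → false
  interview score ≤ 4: 4 ≤ 4 is true
  NOT criminal record: yes → false
  biometrics captured: no → false
  NOT prior overstay on record: no → true
  return ticket booked: yes → true
  home-ties score ≤ 5: 0 ≤ 5 is true
  NOT has a sponsor letter: no → true
  passport validity remaining ≥ 15 months: 97 ≥ 15 is true
  demonstrated funds ≥ 21786 USD: 179276 ≥ 21786 is true
  home-ties score ≤ 6: 0 ≤ 6 is true
  intended stay ≤ 113 days: 450 ≤ 113 is false
  NOT invitation letter provided: yes → false
  passport validity remaining = 97 months: 97 == 97 is true
  demonstrated funds ≤ 56290 USD: 179276 ≤ 56290 is false
Combine:
[1.1.1.1.1.1] exactly-one(false, true, false) = true
[1.1.1.1.1.2.1] exactly-one(false, true) = true
[1.1.1.1.1.2] NOT true = false
[1.1.1.1.1] true AND false = false
[1.1.1.1] NOT false = true
[1.1.1.2.3] true AND true = true
[1.1.1.2.4] true AND true = true
[1.1.1.2] true OR true OR true OR true = true
[1.1.1] exactly-one(true, true) = false
[1.1] NOT false = true
[1.2] false → false (antecedent false ⇒ implication holds) = true
[1] true AND true = true
[2] exactly-one(true, false) = true
[root] true AND true = true
Overall: true → granted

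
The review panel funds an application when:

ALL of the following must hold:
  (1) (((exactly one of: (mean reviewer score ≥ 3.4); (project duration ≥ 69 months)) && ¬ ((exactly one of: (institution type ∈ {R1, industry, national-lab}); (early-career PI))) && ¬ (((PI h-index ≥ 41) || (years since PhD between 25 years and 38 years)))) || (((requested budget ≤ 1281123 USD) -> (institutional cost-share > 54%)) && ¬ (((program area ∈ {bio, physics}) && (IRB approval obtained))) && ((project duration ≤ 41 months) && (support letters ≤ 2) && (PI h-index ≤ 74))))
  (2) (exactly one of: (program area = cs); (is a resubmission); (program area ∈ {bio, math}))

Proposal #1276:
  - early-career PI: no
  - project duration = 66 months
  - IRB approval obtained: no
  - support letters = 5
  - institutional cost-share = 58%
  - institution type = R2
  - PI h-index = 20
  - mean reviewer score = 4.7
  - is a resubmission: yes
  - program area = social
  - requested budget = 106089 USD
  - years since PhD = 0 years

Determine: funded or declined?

Atomic conditions:
  mean reviewer score ≥ 3.4: 4.7 ≥ 3.4 is true
  project duration ≥ 69 months: 66 ≥ 69 is false
  institution type ∈ {R1, industry, national-lab}: R2 is not in the set → false
  early-career PI: no → false
  PI h-index ≥ 41: 20 ≥ 41 is false
  years since PhD between 25 years and 38 years: 0 in [25, 38] is false
  requested budget ≤ 1281123 USD: 106089 ≤ 1281123 is true
  institutional cost-share > 54%: 58 > 54 is true
  program area ∈ {bio, physics}: social is not in the set → false
  IRB approval obtained: no → false
  project duration ≤ 41 months: 66 ≤ 41 is false
  support letters ≤ 2: 5 ≤ 2 is false
  PI h-index ≤ 74: 20 ≤ 74 is true
  program area = cs: social == cs is false
  is a resubmission: yes → true
  program area ∈ {bio, math}: social is not in the set → false
Combine:
[1.1.1] exactly-one(true, false) = true
[1.1.2.1] exactly-one(false, false) = false
[1.1.2] NOT false = true
[1.1.3.1] false OR false = false
[1.1.3] NOT false = true
[1.1] true AND true AND true = true
[1.2.1] true → true = true
[1.2.2.1] false AND false = false
[1.2.2] NOT false = true
[1.2.3] false AND false AND true = false
[1.2] true AND true AND false = false
[1] true OR false = true
[2] exactly-one(false, true, false) = true
[root] true AND true = true
Overall: true → funded

Funded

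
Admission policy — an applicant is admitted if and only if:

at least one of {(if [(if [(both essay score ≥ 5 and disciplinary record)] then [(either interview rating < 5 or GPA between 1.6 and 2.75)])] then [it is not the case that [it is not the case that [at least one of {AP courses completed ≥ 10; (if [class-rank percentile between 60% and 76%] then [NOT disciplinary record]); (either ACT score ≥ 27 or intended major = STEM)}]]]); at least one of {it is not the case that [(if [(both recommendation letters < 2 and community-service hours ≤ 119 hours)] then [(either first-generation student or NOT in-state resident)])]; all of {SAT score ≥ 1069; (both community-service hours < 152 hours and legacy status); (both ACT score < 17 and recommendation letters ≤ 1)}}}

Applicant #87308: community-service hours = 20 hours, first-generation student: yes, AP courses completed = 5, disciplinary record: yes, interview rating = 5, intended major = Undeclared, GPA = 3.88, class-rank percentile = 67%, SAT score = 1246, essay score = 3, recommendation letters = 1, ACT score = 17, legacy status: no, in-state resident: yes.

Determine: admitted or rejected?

Atomic conditions:
  essay score ≥ 5: 3 ≥ 5 is false
  disciplinary record: yes → true
  interview rating < 5: 5 < 5 is false
  GPA between 1.6 and 2.75: 3.88 in [1.6, 2.75] is false
  AP courses completed ≥ 10: 5 ≥ 10 is false
  class-rank percentile between 60% and 76%: 67 in [60, 76] is true
  NOT disciplinary record: yes → false
  ACT score ≥ 27: 17 ≥ 27 is false
  intended major = STEM: Undeclared == STEM is false
  recommendation letters < 2: 1 < 2 is true
  community-service hours ≤ 119 hours: 20 ≤ 119 is true
  first-generation student: yes → true
  NOT in-state resident: yes → false
  SAT score ≥ 1069: 1246 ≥ 1069 is true
  community-service hours < 152 hours: 20 < 152 is true
  legacy status: no → false
  ACT score < 17: 17 < 17 is false
  recommendation letters ≤ 1: 1 ≤ 1 is true
Combine:
[1.1.1] false AND true = false
[1.1.2] false OR false = false
[1.1] false → false (antecedent false ⇒ implication holds) = true
[1.2.1.1.2] true → false = false
[1.2.1.1.3] false OR false = false
[1.2.1.1] false OR false OR false = false
[1.2.1] NOT false = true
[1.2] NOT true = false
[1] true → false = false
[2.1.1.1] true AND true = true
[2.1.1.2] true OR false = true
[2.1.1] true → true = true
[2.1] NOT true = false
[2.2.2] true AND false = false
[2.2.3] false AND true = false
[2.2] true AND false AND false = false
[2] false OR false = false
[root] false OR false = false
Overall: false → rejected

Rejected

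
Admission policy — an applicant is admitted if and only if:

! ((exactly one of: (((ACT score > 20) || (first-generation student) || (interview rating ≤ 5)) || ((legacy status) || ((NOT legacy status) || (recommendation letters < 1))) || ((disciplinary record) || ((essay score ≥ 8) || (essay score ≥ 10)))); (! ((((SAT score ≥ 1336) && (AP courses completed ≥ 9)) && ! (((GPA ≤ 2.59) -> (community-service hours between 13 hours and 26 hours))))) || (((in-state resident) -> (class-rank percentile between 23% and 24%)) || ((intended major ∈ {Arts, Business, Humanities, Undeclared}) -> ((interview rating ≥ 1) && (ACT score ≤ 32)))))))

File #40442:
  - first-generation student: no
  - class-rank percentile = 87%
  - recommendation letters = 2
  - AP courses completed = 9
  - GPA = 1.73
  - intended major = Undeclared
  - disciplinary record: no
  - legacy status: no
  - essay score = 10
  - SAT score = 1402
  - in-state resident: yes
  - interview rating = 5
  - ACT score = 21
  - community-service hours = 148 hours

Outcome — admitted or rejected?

Atomic conditions:
  ACT score > 20: 21 > 20 is true
  first-generation student: no → false
  interview rating ≤ 5: 5 ≤ 5 is true
  legacy status: no → false
  NOT legacy status: no → true
  recommendation letters < 1: 2 < 1 is false
  disciplinary record: no → false
  essay score ≥ 8: 10 ≥ 8 is true
  essay score ≥ 10: 10 ≥ 10 is true
  SAT score ≥ 1336: 1402 ≥ 1336 is true
  AP courses completed ≥ 9: 9 ≥ 9 is true
  GPA ≤ 2.59: 1.73 ≤ 2.59 is true
  community-service hours between 13 hours and 26 hours: 148 in [13, 26] is false
  in-state resident: yes → true
  class-rank percentile between 23% and 24%: 87 in [23, 24] is false
  intended major ∈ {Arts, Business, Humanities, Undeclared}: Undeclared is in the set → true
  interview rating ≥ 1: 5 ≥ 1 is true
  ACT score ≤ 32: 21 ≤ 32 is true
Combine:
[1.1.1] true OR false OR true = true
[1.1.2.2] true OR false = true
[1.1.2] false OR true = true
[1.1.3.2] true OR true = true
[1.1.3] false OR true = true
[1.1] true OR true OR true = true
[1.2.1.1.1] true AND true = true
[1.2.1.1.2.1] true → false = false
[1.2.1.1.2] NOT false = true
[1.2.1.1] true AND true = true
[1.2.1] NOT true = false
[1.2.2.1] true → false = false
[1.2.2.2.2] true AND true = true
[1.2.2.2] true → true = true
[1.2.2] false OR true = true
[1.2] false OR true = true
[1] exactly-one(true, true) = false
[root] NOT false = true
Overall: true → admitted

Admitted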